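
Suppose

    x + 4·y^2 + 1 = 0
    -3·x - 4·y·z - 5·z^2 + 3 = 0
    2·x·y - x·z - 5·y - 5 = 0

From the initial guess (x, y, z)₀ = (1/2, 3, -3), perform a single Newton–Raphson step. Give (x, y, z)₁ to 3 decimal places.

At (1/2, 3, -3): F = (37.500, -7.500, -15.500).
Jacobian J = [[1, 8·y, 0], [-3, -4·z, -4·y - 10·z], [2·y - z, 2·x - 5, -x]].
At the point, J = [[1.000, 24.000, 0.000], [-3.000, 12.000, 18.000], [9.000, -4.000, -0.500]] (det J = 3918.000).
Solving J·Δ = −F gives Δ = (1.100, -1.608, 1.672).
Then the next iterate is (x, y, z)₁ = (1.600, 1.392, -1.328).

(1.600, 1.392, -1.328)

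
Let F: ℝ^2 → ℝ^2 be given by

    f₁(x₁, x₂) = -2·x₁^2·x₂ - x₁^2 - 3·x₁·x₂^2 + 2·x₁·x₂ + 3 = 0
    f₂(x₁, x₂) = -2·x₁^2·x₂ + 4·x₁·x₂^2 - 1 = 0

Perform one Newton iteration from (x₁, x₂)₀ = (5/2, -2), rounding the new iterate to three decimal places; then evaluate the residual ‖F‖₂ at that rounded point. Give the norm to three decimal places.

19.122

At (5/2, -2): F = (-18.250, 64.000).
Jacobian J = [[-4·x₁·x₂ - 2·x₁ - 3·x₂^2 + 2·x₂, -2·x₁^2 - 6·x₁·x₂ + 2·x₁], [-4·x₁·x₂ + 4·x₂^2, -2·x₁^2 + 8·x₁·x₂]].
At the point, J = [[-1.000, 22.500], [36.000, -52.500]] (det J = -757.500).
Solving J·Δ = −F gives Δ = (-0.636, 0.783).
Then the next iterate is (x₁, x₂)₁ = (1.864, -1.217).
Re-evaluating at (1.864, -1.217): F = (-4.83680, 18.49992), so ‖F‖₂ = 19.122.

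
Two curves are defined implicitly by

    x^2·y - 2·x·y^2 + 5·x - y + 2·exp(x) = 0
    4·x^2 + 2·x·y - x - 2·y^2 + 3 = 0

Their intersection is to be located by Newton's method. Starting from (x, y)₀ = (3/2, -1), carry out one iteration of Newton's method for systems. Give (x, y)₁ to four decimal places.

(19.7012, -25.1873)

At (3/2, -1): F = (12.213378, 5.5000).
Jacobian J = [[2·x·y - 2·y^2 + 2·exp(x) + 5, x^2 - 4·x·y - 1], [8·x + 2·y - 1, 2·x - 4·y]].
At the point, J = [[8.963378, 7.2500], [9.0000, 7.0000]] (det J = -2.506353).
Solving J·Δ = −F gives Δ = (18.2012, -24.1873).
Then the next iterate is (x, y)₁ = (19.7012, -25.1873).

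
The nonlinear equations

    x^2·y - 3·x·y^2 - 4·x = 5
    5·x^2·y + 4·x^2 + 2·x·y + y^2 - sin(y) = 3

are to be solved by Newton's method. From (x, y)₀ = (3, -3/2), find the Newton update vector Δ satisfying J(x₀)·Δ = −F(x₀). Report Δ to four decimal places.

(-11.9042, -5.1210)

At (3, -3/2): F = (-50.7500, -40.252505).
Jacobian J = [[2·x·y - 3·y^2 - 4, x^2 - 6·x·y], [10·x·y + 8·x + 2·y, 5·x^2 + 2·x + 2·y - cos(y)]].
At the point, J = [[-19.7500, 36.0000], [-24.0000, 47.929263]] (det J = -82.602940).
Solving J·Δ = −F gives Δ = (-11.9042, -5.1210).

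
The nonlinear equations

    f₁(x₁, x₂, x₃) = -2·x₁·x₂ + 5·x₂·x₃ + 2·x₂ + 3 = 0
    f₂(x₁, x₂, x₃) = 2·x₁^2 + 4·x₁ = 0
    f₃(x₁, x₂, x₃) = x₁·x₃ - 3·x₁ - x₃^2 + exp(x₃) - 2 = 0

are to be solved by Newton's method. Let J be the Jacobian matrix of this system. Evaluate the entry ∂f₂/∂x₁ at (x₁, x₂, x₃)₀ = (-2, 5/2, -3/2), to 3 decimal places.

∂f₂/∂x₁ = 4·x₁ + 4.
At (-2, 5/2, -3/2) this is -4.000.

-4.000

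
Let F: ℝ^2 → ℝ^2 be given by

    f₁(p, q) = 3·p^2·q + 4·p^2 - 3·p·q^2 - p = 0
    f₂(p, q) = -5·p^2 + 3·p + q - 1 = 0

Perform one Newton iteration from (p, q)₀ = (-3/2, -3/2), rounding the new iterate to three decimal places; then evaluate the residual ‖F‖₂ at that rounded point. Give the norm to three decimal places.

5.199

At (-3/2, -3/2): F = (10.500, -18.250).
Jacobian J = [[6·p·q + 8·p - 3·q^2 - 1, 3·p^2 - 6·p·q], [-10·p + 3, 1]].
At the point, J = [[-6.250, -6.750], [18.000, 1.000]] (det J = 115.250).
Solving J·Δ = −F gives Δ = (0.978, 0.650).
Then the next iterate is (p, q)₁ = (-0.522, -0.850).
Re-evaluating at (-0.522, -0.850): F = (2.04854, -4.77842), so ‖F‖₂ = 5.199.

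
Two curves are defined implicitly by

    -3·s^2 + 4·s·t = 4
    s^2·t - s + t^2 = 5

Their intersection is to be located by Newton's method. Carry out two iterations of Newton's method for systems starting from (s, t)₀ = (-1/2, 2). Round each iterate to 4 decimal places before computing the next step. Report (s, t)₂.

At (-1/2, 2): F = (-8.7500, 0.0000).
Jacobian J = [[-6·s + 4·t, 4·s], [2·s·t - 1, s^2 + 2·t]].
At the point, J = [[11.0000, -2.0000], [-3.0000, 4.2500]] (det J = 40.7500).
Solving J·Δ = −F gives Δ = (0.9126, 0.6442).
Then the next iterate is (s, t)₁ = (0.4126, 2.6442).
Round to (0.4126, 2.6442) and repeat: F = (-0.146729, 2.029339), J = [[8.1012, 1.6504], [1.181994, 5.458639]].
Δ = (0.0982, -0.3930), so (s, t)₂ = (0.5108, 2.2512).

(0.5108, 2.2512)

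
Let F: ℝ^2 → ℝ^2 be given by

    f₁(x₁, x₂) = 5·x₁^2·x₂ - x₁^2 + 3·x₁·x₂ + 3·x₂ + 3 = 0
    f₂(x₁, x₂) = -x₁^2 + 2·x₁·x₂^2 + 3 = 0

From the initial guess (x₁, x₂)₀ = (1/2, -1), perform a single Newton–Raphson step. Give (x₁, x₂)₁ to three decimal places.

At (1/2, -1): F = (-3.000, 3.750).
Jacobian J = [[10·x₁·x₂ - 2·x₁ + 3·x₂, 5·x₁^2 + 3·x₁ + 3], [-2·x₁ + 2·x₂^2, 4·x₁·x₂]].
At the point, J = [[-9.000, 5.750], [1.000, -2.000]] (det J = 12.250).
Solving J·Δ = −F gives Δ = (1.270, 2.510).
Then the next iterate is (x₁, x₂)₁ = (1.770, 1.510).

(1.770, 1.510)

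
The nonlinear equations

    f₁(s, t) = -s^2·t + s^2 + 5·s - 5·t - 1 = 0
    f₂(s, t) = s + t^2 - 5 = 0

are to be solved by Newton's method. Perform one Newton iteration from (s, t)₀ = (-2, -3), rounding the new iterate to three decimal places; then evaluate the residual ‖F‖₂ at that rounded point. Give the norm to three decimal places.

9.414

At (-2, -3): F = (20.000, 2.000).
Jacobian J = [[-2·s·t + 2·s + 5, -s^2 - 5], [1, 2·t]].
At the point, J = [[-11.000, -9.000], [1.000, -6.000]] (det J = 75.000).
Solving J·Δ = −F gives Δ = (1.360, 0.560).
Then the next iterate is (s, t)₁ = (-0.640, -2.440).
Re-evaluating at (-0.640, -2.440): F = (9.40902, 0.31360), so ‖F‖₂ = 9.414.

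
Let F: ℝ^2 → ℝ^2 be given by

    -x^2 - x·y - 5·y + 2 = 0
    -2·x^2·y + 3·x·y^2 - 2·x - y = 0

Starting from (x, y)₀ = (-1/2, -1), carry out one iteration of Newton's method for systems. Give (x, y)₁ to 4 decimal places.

(8.7500, 4.5000)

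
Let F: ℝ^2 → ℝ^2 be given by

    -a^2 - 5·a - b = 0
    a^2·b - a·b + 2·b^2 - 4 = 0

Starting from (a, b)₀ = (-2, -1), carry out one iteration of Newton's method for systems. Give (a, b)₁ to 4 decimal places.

At (-2, -1): F = (7.0000, -8.0000).
Jacobian J = [[-2·a - 5, -1], [2·a·b - b, a^2 - a + 4·b]].
At the point, J = [[-1.0000, -1.0000], [5.0000, 2.0000]] (det J = 3.0000).
Solving J·Δ = −F gives Δ = (-2.0000, 9.0000).
Then the next iterate is (a, b)₁ = (-4.0000, 8.0000).

(-4.0000, 8.0000)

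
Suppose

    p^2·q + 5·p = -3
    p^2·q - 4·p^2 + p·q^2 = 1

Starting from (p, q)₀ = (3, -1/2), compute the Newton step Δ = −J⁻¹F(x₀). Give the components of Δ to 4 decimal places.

(-1.7715, -1.1063)

At (3, -1/2): F = (13.5000, -40.7500).
Jacobian J = [[2·p·q + 5, p^2], [2·p·q - 8·p + q^2, p^2 + 2·p·q]].
At the point, J = [[2.0000, 9.0000], [-26.7500, 6.0000]] (det J = 252.7500).
Solving J·Δ = −F gives Δ = (-1.7715, -1.1063).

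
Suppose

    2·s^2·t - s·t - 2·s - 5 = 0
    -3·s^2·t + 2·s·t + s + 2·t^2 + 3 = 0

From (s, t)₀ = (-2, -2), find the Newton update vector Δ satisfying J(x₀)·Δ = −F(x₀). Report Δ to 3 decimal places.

At (-2, -2): F = (-21.000, 41.000).
Jacobian J = [[4·s·t - t - 2, 2·s^2 - s], [-6·s·t + 2·t + 1, -3·s^2 + 2·s + 4·t]].
At the point, J = [[16.000, 10.000], [-27.000, -24.000]] (det J = -114.000).
Solving J·Δ = −F gives Δ = (0.825, 0.781).

(0.825, 0.781)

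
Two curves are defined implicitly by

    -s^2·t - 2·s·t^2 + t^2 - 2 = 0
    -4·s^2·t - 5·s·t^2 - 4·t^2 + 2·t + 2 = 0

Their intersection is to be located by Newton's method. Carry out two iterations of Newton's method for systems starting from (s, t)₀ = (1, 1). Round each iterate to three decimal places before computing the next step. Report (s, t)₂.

At (1, 1): F = (-4.000, -9.000).
Jacobian J = [[-2·s·t - 2·t^2, -s^2 - 4·s·t + 2·t], [-8·s·t - 5·t^2, -4·s^2 - 10·s·t - 8·t + 2]].
At the point, J = [[-4.000, -3.000], [-13.000, -20.000]] (det J = 41.000).
Solving J·Δ = −F gives Δ = (-1.293, 0.390).
Then the next iterate is (s, t)₁ = (-0.293, 1.390).
Round to (-0.293, 1.390) and repeat: F = (0.94498, -0.59519), J = [[-3.04966, 4.32323], [-6.40234, -5.39070]].
Δ = (0.057, -0.178), so (s, t)₂ = (-0.236, 1.212).

(-0.236, 1.212)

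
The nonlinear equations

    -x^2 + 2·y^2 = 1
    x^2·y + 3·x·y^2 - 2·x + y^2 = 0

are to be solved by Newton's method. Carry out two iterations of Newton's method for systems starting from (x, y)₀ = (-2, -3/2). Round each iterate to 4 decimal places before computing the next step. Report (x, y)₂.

(-0.9924, -0.9777)

At (-2, -3/2): F = (-0.5000, -13.2500).
Jacobian J = [[-2·x, 4·y], [2·x·y + 3·y^2 - 2, x^2 + 6·x·y + 2·y]].
At the point, J = [[4.0000, -6.0000], [10.7500, 19.0000]] (det J = 140.5000).
Solving J·Δ = −F gives Δ = (0.6335, 0.3390).
Then the next iterate is (x, y)₁ = (-1.3665, -1.1610).
Round to (-1.3665, -1.1610) and repeat: F = (-0.171480, -3.612842), J = [[2.7330, -4.6440], [5.216776, 9.064361]].
Δ = (0.3741, 0.1833), so (x, y)₂ = (-0.9924, -0.9777).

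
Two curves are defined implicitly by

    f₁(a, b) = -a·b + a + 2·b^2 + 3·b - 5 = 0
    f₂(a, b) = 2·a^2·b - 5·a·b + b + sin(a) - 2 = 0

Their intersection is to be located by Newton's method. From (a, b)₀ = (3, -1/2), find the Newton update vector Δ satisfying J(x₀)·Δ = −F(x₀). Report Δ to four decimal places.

(-4.6033, -4.2025)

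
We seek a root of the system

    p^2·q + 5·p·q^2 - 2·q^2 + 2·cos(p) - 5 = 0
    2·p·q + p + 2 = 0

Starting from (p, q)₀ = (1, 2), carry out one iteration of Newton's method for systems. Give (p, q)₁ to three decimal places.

(-2.478, 7.196)

At (1, 2): F = (10.08060, 7.000).
Jacobian J = [[2·p·q + 5·q^2 - 2·sin(p), p^2 + 10·p·q - 4·q], [2·q + 1, 2·p]].
At the point, J = [[22.31706, 13.000], [5.000, 2.000]] (det J = -20.36588).
Solving J·Δ = −F gives Δ = (-3.478, 5.196).
Then the next iterate is (p, q)₁ = (-2.478, 7.196).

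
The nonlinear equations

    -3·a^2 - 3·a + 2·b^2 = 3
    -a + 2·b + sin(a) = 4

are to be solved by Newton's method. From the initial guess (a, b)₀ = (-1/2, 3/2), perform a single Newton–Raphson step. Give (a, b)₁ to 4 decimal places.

(-14.6273, 1.1250)

At (-1/2, 3/2): F = (2.2500, -0.979426).
Jacobian J = [[-6·a - 3, 4·b], [cos(a) - 1, 2]].
At the point, J = [[0.0000, 6.0000], [-0.122417, 2.0000]] (det J = 0.734505).
Solving J·Δ = −F gives Δ = (-14.1273, -0.3750).
Then the next iterate is (a, b)₁ = (-14.6273, 1.1250).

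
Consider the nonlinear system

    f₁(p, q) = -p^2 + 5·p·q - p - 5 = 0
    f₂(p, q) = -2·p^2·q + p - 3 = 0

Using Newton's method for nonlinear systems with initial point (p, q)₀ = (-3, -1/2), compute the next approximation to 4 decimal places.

At (-3, -1/2): F = (-3.5000, 3.0000).
Jacobian J = [[-2·p + 5·q - 1, 5·p], [-4·p·q + 1, -2·p^2]].
At the point, J = [[2.5000, -15.0000], [-5.0000, -18.0000]] (det J = -120.0000).
Solving J·Δ = −F gives Δ = (0.9000, -0.0833).
Then the next iterate is (p, q)₁ = (-2.1000, -0.5833).

(-2.1000, -0.5833)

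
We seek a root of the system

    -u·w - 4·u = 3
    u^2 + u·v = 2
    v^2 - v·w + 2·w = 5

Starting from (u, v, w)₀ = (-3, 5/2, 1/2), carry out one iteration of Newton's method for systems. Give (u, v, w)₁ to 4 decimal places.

(-2.6667, 1.9444, -2.5000)

At (-3, 5/2, 1/2): F = (10.5000, -0.5000, 1.0000).
Jacobian J = [[-w - 4, 0, -u], [2·u + v, u, 0], [0, 2·v - w, -v + 2]].
At the point, J = [[-4.5000, 0.0000, 3.0000], [-3.5000, -3.0000, 0.0000], [0.0000, 4.5000, -0.5000]] (det J = -54.0000).
Solving J·Δ = −F gives Δ = (0.3333, -0.5556, -3.0000).
Then the next iterate is (u, v, w)₁ = (-2.6667, 1.9444, -2.5000).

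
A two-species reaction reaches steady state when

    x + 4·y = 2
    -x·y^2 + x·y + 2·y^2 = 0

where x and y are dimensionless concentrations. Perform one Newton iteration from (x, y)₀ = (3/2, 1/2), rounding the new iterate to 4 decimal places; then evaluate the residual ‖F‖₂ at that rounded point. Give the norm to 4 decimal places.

At (3/2, 1/2): F = (1.5000, 0.8750).
Jacobian J = [[1, 4], [-y^2 + y, -2·x·y + x + 4·y]].
At the point, J = [[1.0000, 4.0000], [0.2500, 2.0000]] (det J = 1.0000).
Solving J·Δ = −F gives Δ = (0.5000, -0.5000).
Then the next iterate is (x, y)₁ = (2.0000, 0.0000).
Re-evaluating at (2.0000, 0.0000): F = (0.0000, 0.0000), so ‖F‖₂ = 0.0000.

0.0000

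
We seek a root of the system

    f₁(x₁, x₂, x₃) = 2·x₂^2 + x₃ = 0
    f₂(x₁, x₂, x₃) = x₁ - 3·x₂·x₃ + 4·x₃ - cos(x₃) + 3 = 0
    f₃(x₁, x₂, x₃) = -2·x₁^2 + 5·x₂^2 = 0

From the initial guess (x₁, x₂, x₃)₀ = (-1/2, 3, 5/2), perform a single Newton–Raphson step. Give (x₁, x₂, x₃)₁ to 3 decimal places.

(6.333, 1.061, 5.266)

At (-1/2, 3, 5/2): F = (20.500, -9.19886, 44.500).
Jacobian J = [[0, 4·x₂, 1], [1, -3·x₃, -3·x₂ + sin(x₃) + 4], [-4·x₁, 10·x₂, 0]].
At the point, J = [[0.000, 12.000, 1.000], [1.000, -7.500, -4.40153], [2.000, 30.000, 0.000]] (det J = -60.63667).
Solving J·Δ = −F gives Δ = (6.833, -1.939, 2.766).
Then the next iterate is (x₁, x₂, x₃)₁ = (6.333, 1.061, 5.266).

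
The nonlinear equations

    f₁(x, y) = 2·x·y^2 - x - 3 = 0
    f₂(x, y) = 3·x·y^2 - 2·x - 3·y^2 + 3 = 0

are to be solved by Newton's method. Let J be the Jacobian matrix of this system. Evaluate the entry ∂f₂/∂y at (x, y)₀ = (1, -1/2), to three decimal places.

0.000

∂f₂/∂y = 6·x·y - 6·y.
At (1, -1/2) this is 0.000.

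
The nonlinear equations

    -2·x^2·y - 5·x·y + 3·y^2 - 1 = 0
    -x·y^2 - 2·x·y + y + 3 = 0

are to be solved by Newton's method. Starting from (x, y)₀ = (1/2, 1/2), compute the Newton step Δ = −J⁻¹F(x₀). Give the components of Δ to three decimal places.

(-0.500, 7.000)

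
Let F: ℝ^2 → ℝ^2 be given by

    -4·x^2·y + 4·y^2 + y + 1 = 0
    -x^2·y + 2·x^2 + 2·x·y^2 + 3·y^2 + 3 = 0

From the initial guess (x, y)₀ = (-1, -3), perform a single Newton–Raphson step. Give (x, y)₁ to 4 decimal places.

At (-1, -3): F = (46.0000, 17.0000).
Jacobian J = [[-8·x·y, -4·x^2 + 8·y + 1], [-2·x·y + 4·x + 2·y^2, -x^2 + 4·x·y + 6·y]].
At the point, J = [[-24.0000, -27.0000], [8.0000, -7.0000]] (det J = 384.0000).
Solving J·Δ = −F gives Δ = (-0.3568, 2.0208).
Then the next iterate is (x, y)₁ = (-1.3568, -0.9792).

(-1.3568, -0.9792)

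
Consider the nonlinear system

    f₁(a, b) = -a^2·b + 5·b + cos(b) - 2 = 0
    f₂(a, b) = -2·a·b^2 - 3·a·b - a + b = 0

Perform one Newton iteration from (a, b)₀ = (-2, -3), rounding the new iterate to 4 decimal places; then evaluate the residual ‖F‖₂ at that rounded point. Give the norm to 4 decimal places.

At (-2, -3): F = (-5.989992, 17.0000).
Jacobian J = [[-2·a·b, -a^2 - sin(b) + 5], [-2·b^2 - 3·b - 1, -4·a·b - 3·a + 1]].
At the point, J = [[-12.0000, 1.141120], [-10.0000, -17.0000]] (det J = 215.411200).
Solving J·Δ = −F gives Δ = (-0.3827, 1.2251).
Then the next iterate is (a, b)₁ = (-2.3827, -1.7749).
Re-evaluating at (-2.3827, -1.7749): F = (-1.000622, 2.932934), so ‖F‖₂ = 3.0989.

3.0989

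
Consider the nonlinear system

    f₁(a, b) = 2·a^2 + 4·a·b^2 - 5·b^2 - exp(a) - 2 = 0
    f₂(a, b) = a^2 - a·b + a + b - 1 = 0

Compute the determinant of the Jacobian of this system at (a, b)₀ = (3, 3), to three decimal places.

-223.829

J = [[4·a + 4·b^2 - exp(a), 8·a·b - 10·b], [2·a - b + 1, -a + 1]].
At the point, J = [[27.91446, 42.000], [4.000, -2.000]].
det J = -223.829.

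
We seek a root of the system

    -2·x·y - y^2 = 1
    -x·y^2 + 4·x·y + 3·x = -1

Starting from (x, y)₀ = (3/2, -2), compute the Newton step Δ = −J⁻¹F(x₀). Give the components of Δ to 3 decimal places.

(-0.430, 0.719)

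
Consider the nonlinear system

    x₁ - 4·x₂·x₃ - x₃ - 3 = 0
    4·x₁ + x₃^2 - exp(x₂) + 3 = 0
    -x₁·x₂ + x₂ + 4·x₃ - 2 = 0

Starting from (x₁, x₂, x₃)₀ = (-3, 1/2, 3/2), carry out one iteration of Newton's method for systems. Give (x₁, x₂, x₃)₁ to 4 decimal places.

At (-3, 1/2, 3/2): F = (-10.5000, -8.398721, 6.0000).
Jacobian J = [[1, -4·x₃, -4·x₂ - 1], [4, -exp(x₂), 2·x₃], [-x₂, -x₁ + 1, 4]].
At the point, J = [[1.0000, -6.0000, -3.0000], [4.0000, -1.648721, 3.0000], [-0.5000, 4.0000, 4.0000]] (det J = 40.878197).
Solving J·Δ = −F gives Δ = (1.0572, -1.7798, 0.4119).
Then the next iterate is (x₁, x₂, x₃)₁ = (-1.9428, -1.2798, 1.9119).

(-1.9428, -1.2798, 1.9119)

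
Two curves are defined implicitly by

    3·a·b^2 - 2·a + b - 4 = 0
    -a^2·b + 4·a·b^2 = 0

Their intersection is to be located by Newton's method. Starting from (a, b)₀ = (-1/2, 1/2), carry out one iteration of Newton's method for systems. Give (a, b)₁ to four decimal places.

At (-1/2, 1/2): F = (-2.8750, -0.6250).
Jacobian J = [[3·b^2 - 2, 6·a·b + 1], [-2·a·b + 4·b^2, -a^2 + 8·a·b]].
At the point, J = [[-1.2500, -0.5000], [1.5000, -2.2500]] (det J = 3.5625).
Solving J·Δ = −F gives Δ = (-1.7281, -1.4298).
Then the next iterate is (a, b)₁ = (-2.2281, -0.9298).

(-2.2281, -0.9298)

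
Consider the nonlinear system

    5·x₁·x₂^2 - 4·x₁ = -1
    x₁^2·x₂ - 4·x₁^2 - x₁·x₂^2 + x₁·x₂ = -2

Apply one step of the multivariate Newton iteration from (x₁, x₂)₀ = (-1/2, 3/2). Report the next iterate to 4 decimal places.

(-0.9437, 0.7211)

At (-1/2, 3/2): F = (-2.6250, 1.7500).
Jacobian J = [[5·x₂^2 - 4, 10·x₁·x₂], [2·x₁·x₂ - 8·x₁ - x₂^2 + x₂, x₁^2 - 2·x₁·x₂ + x₁]].
At the point, J = [[7.2500, -7.5000], [1.7500, 1.2500]] (det J = 22.1875).
Solving J·Δ = −F gives Δ = (-0.4437, -0.7789).
Then the next iterate is (x₁, x₂)₁ = (-0.9437, 0.7211).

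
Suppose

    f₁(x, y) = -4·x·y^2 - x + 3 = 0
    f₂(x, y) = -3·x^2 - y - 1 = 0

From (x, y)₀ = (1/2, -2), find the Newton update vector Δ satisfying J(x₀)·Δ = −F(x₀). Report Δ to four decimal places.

At (1/2, -2): F = (-5.5000, 0.2500).
Jacobian J = [[-4·y^2 - 1, -8·x·y], [-6·x, -1]].
At the point, J = [[-17.0000, 8.0000], [-3.0000, -1.0000]] (det J = 41.0000).
Solving J·Δ = −F gives Δ = (-0.0854, 0.5061).

(-0.0854, 0.5061)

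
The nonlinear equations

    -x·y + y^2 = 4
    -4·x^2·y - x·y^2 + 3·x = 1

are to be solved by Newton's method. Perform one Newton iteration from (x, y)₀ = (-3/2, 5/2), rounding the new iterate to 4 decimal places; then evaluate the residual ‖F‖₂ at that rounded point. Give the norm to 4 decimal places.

5.9543

At (-3/2, 5/2): F = (6.0000, -18.6250).
Jacobian J = [[-y, -x + 2·y], [-8·x·y - y^2 + 3, -4·x^2 - 2·x·y]].
At the point, J = [[-2.5000, 6.5000], [26.7500, -1.5000]] (det J = -170.1250).
Solving J·Δ = −F gives Δ = (0.6587, -0.6697).
Then the next iterate is (x, y)₁ = (-0.8413, 1.8303).
Re-evaluating at (-0.8413, 1.8303): F = (0.889829, -5.887387), so ‖F‖₂ = 5.9543.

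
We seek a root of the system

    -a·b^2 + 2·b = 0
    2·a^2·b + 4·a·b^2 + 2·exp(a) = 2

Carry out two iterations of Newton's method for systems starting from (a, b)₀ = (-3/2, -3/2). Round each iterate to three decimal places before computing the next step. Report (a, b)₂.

(-7.724, 5.203)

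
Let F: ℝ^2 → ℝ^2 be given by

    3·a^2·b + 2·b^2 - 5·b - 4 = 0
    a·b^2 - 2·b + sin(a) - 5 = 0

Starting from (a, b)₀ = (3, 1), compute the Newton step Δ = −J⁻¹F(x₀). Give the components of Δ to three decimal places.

At (3, 1): F = (20.000, -3.85888).
Jacobian J = [[6·a·b, 3·a^2 + 4·b - 5], [b^2 + cos(a), 2·a·b - 2]].
At the point, J = [[18.000, 26.000], [0.01001, 4.000]] (det J = 71.73980).
Solving J·Δ = −F gives Δ = (-2.514, 0.971).

(-2.514, 0.971)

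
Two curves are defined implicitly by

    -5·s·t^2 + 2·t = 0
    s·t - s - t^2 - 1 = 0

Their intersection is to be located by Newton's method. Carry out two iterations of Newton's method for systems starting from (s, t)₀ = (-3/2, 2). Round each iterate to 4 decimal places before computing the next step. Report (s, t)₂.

At (-3/2, 2): F = (34.0000, -6.5000).
Jacobian J = [[-5·t^2, -10·s·t + 2], [t - 1, s - 2·t]].
At the point, J = [[-20.0000, 32.0000], [1.0000, -5.5000]] (det J = 78.0000).
Solving J·Δ = −F gives Δ = (-0.2692, -1.2308).
Then the next iterate is (s, t)₁ = (-1.7692, 0.7692).
Round to (-1.7692, 0.7692) and repeat: F = (6.772301, -1.183337), J = [[-2.958343, 15.608686], [-0.2308, -3.3076]].
Δ = (0.2935, -0.3782), so (s, t)₂ = (-1.4757, 0.3910).

(-1.4757, 0.3910)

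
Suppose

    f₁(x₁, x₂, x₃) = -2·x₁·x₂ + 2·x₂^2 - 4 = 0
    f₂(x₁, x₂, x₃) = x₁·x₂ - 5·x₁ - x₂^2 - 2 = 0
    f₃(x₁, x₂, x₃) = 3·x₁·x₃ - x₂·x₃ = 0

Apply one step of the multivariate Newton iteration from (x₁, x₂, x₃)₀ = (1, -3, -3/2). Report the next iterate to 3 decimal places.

At (1, -3, -3/2): F = (20.000, -19.000, -9.000).
Jacobian J = [[-2·x₂, -2·x₁ + 4·x₂, 0], [x₂ - 5, x₁ - 2·x₂, 0], [3·x₃, -x₃, 3·x₁ - x₂]].
At the point, J = [[6.000, -14.000, 0.000], [-8.000, 7.000, 0.000], [-4.500, 1.500, 6.000]] (det J = -420.000).
Solving J·Δ = −F gives Δ = (-1.800, 0.657, -0.014).
Then the next iterate is (x₁, x₂, x₃)₁ = (-0.800, -2.343, -1.514).

(-0.800, -2.343, -1.514)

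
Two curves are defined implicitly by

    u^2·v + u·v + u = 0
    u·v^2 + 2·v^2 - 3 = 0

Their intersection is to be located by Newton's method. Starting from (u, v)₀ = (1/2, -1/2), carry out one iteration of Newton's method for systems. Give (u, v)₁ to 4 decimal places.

(8.3333, -0.6667)

At (1/2, -1/2): F = (0.1250, -2.3750).
Jacobian J = [[2·u·v + v + 1, u^2 + u], [v^2, 2·u·v + 4·v]].
At the point, J = [[0.0000, 0.7500], [0.2500, -2.5000]] (det J = -0.1875).
Solving J·Δ = −F gives Δ = (7.8333, -0.1667).
Then the next iterate is (u, v)₁ = (8.3333, -0.6667).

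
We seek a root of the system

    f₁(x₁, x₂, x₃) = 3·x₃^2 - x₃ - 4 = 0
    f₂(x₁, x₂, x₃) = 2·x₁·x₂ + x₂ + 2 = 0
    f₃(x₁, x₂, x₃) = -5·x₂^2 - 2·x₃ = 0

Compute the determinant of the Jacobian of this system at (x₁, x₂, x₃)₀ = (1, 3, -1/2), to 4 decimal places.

720.0000

J = [[0, 0, 6·x₃ - 1], [2·x₂, 2·x₁ + 1, 0], [0, -10·x₂, -2]].
At the point, J = [[0.0000, 0.0000, -4.0000], [6.0000, 3.0000, 0.0000], [0.0000, -30.0000, -2.0000]].
det J = 720.0000.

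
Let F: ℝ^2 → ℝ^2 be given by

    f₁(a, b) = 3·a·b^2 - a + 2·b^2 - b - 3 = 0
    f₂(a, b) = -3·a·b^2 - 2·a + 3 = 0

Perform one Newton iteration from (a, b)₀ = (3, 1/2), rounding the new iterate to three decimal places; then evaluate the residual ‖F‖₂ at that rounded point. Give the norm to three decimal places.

At (3, 1/2): F = (-3.750, -5.250).
Jacobian J = [[3·b^2 - 1, 6·a·b + 4·b - 1], [-3·b^2 - 2, -6·a·b]].
At the point, J = [[-0.250, 10.000], [-2.750, -9.000]] (det J = 29.750).
Solving J·Δ = −F gives Δ = (-2.899, 0.303).
Then the next iterate is (a, b)₁ = (0.101, 0.803).
Re-evaluating at (0.101, 0.803): F = (-2.41900, 2.60262), so ‖F‖₂ = 3.553.

3.553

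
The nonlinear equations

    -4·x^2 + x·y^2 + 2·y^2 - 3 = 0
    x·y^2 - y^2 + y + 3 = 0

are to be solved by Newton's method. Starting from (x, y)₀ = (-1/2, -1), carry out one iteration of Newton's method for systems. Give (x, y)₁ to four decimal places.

(-0.1304, -1.2174)

At (-1/2, -1): F = (-2.5000, 0.5000).
Jacobian J = [[-8·x + y^2, 2·x·y + 4·y], [y^2, 2·x·y - 2·y + 1]].
At the point, J = [[5.0000, -3.0000], [1.0000, 4.0000]] (det J = 23.0000).
Solving J·Δ = −F gives Δ = (0.3696, -0.2174).
Then the next iterate is (x, y)₁ = (-0.1304, -1.2174).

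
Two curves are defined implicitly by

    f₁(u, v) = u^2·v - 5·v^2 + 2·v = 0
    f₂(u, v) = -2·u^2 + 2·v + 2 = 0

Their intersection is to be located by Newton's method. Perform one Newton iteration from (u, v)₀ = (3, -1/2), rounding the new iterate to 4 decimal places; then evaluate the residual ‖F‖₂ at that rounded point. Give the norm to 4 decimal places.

At (3, -1/2): F = (-6.7500, -17.0000).
Jacobian J = [[2·u·v, u^2 - 10·v + 2], [-4·u, 2]].
At the point, J = [[-3.0000, 16.0000], [-12.0000, 2.0000]] (det J = 186.0000).
Solving J·Δ = −F gives Δ = (-1.3898, 0.1613).
Then the next iterate is (u, v)₁ = (1.6102, -0.3387).
Re-evaluating at (1.6102, -0.3387): F = (-2.129151, -3.862888), so ‖F‖₂ = 4.4108.

4.4108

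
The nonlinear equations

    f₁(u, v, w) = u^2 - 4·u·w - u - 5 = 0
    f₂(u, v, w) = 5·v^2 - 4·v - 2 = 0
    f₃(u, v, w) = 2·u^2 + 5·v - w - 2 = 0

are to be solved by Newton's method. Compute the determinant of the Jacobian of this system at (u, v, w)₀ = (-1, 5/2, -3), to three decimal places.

147.000

J = [[2·u - 4·w - 1, 0, -4·u], [0, 10·v - 4, 0], [4·u, 5, -1]].
At the point, J = [[9.000, 0.000, 4.000], [0.000, 21.000, 0.000], [-4.000, 5.000, -1.000]].
det J = 147.000.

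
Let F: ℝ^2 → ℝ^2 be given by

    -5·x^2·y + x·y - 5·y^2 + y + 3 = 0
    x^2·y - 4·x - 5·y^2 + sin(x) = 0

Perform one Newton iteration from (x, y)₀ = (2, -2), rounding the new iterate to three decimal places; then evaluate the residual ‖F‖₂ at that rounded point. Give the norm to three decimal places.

11.786

At (2, -2): F = (17.000, -35.09070).
Jacobian J = [[-10·x·y + y, -5·x^2 + x - 10·y + 1], [2·x·y + cos(x) - 4, x^2 - 10·y]].
At the point, J = [[38.000, 3.000], [-12.41615, 24.000]] (det J = 949.24844).
Solving J·Δ = −F gives Δ = (-0.541, 1.182).
Then the next iterate is (x, y)₁ = (1.459, -0.818).
Re-evaluating at (1.459, -0.818): F = (6.34922, -9.92912), so ‖F‖₂ = 11.786.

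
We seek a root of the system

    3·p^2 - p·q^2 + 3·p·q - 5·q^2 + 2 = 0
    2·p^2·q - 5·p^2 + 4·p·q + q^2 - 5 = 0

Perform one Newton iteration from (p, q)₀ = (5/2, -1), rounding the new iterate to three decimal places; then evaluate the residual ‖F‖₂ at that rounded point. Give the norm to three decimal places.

16.972

At (5/2, -1): F = (5.750, -57.750).
Jacobian J = [[6·p - q^2 + 3·q, -2·p·q + 3·p - 10·q], [4·p·q - 10·p + 4·q, 2·p^2 + 4·p + 2·q]].
At the point, J = [[11.000, 22.500], [-39.000, 20.500]] (det J = 1103.000).
Solving J·Δ = −F gives Δ = (-1.285, 0.373).
Then the next iterate is (p, q)₁ = (1.215, -0.627).
Re-evaluating at (1.215, -0.627): F = (1.69996, -16.88640), so ‖F‖₂ = 16.972.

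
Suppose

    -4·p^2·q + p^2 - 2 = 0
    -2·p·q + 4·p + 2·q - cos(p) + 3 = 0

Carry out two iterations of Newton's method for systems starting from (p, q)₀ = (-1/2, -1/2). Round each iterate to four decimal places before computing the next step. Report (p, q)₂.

(-1.2880, 0.6873)

At (-1/2, -1/2): F = (-1.2500, -1.377583).
Jacobian J = [[-8·p·q + 2·p, -4·p^2], [-2·q + sin(p) + 4, -2·p + 2]].
At the point, J = [[-3.0000, -1.0000], [4.520574, 3.0000]] (det J = -4.479426).
Solving J·Δ = −F gives Δ = (-1.1447, 2.1841).
Then the next iterate is (p, q)₁ = (-1.6447, 1.6841).
Round to (-1.6447, 1.6841) and repeat: F = (-17.517180, 5.402915), J = [[18.869314, -10.820152], [-0.365470, 5.2894]].
Δ = (0.3567, -0.9968), so (p, q)₂ = (-1.2880, 0.6873).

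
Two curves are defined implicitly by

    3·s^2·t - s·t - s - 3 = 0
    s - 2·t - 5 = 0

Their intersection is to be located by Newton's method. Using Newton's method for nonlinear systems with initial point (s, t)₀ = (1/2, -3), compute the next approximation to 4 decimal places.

(-0.0909, -2.5455)

At (1/2, -3): F = (-4.2500, 1.5000).
Jacobian J = [[6·s·t - t - 1, 3·s^2 - s], [1, -2]].
At the point, J = [[-7.0000, 0.2500], [1.0000, -2.0000]] (det J = 13.7500).
Solving J·Δ = −F gives Δ = (-0.5909, 0.4545).
Then the next iterate is (s, t)₁ = (-0.0909, -2.5455).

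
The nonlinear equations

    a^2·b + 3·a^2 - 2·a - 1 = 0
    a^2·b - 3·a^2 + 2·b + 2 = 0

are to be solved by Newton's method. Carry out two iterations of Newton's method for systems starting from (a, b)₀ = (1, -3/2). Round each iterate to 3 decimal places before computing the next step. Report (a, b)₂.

(0.947, 0.240)

At (1, -3/2): F = (-1.500, -5.500).
Jacobian J = [[2·a·b + 6·a - 2, a^2], [2·a·b - 6·a, a^2 + 2]].
At the point, J = [[1.000, 1.000], [-9.000, 3.000]] (det J = 12.000).
Solving J·Δ = −F gives Δ = (-0.083, 1.583).
Then the next iterate is (a, b)₁ = (0.917, 0.083).
Round to (0.917, 0.083) and repeat: F = (-0.24154, -0.28687), J = [[3.65422, 0.84089], [-5.34978, 2.84089]].
Δ = (0.030, 0.157), so (a, b)₂ = (0.947, 0.240).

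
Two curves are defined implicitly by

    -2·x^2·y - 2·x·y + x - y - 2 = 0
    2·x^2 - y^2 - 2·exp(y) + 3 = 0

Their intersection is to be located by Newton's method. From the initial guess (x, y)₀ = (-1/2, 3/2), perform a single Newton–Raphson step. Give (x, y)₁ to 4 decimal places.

At (-1/2, 3/2): F = (-3.2500, -7.713378).
Jacobian J = [[-4·x·y - 2·y + 1, -2·x^2 - 2·x - 1], [4·x, -2·y - 2·exp(y)]].
At the point, J = [[1.0000, -0.5000], [-2.0000, -11.963378]] (det J = -12.963378).
Solving J·Δ = −F gives Δ = (2.7018, -1.0964).
Then the next iterate is (x, y)₁ = (2.2018, 0.4036).

(2.2018, 0.4036)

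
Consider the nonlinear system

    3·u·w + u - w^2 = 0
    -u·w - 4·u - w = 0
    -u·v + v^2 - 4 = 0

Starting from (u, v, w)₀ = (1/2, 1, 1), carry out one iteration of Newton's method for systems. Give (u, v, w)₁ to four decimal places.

(0.1176, 3.0784, -0.0588)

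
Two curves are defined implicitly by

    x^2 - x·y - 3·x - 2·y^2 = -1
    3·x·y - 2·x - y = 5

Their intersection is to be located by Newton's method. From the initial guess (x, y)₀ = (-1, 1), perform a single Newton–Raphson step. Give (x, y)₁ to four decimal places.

At (-1, 1): F = (4.0000, -7.0000).
Jacobian J = [[2·x - y - 3, -x - 4·y], [3·y - 2, 3·x - 1]].
At the point, J = [[-6.0000, -3.0000], [1.0000, -4.0000]] (det J = 27.0000).
Solving J·Δ = −F gives Δ = (1.3704, -1.4074).
Then the next iterate is (x, y)₁ = (0.3704, -0.4074).

(0.3704, -0.4074)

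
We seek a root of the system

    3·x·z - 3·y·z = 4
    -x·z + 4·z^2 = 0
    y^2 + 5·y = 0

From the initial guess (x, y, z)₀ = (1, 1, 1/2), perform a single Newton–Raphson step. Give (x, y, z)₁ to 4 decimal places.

(2.8095, 0.1429, 0.6349)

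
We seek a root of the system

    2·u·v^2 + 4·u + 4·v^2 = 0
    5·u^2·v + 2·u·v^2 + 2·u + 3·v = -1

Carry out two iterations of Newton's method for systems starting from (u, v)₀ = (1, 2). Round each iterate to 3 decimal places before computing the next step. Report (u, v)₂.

(0.132, 0.558)

At (1, 2): F = (28.000, 27.000).
Jacobian J = [[2·v^2 + 4, 4·u·v + 8·v], [10·u·v + 2·v^2 + 2, 5·u^2 + 4·u·v + 3]].
At the point, J = [[12.000, 24.000], [30.000, 16.000]] (det J = -528.000).
Solving J·Δ = −F gives Δ = (-0.379, -0.977).
Then the next iterate is (u, v)₁ = (0.621, 1.023).
Round to (0.621, 1.023) and repeat: F = (7.96991, 8.58334), J = [[6.09306, 10.72513], [10.44589, 7.46934]].
Δ = (-0.489, -0.465), so (u, v)₂ = (0.132, 0.558).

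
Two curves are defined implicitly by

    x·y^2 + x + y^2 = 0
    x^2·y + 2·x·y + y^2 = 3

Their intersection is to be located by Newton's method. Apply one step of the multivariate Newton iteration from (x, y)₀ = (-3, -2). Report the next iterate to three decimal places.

At (-3, -2): F = (-11.000, -5.000).
Jacobian J = [[y^2 + 1, 2·x·y + 2·y], [2·x·y + 2·y, x^2 + 2·x + 2·y]].
At the point, J = [[5.000, 8.000], [8.000, -1.000]] (det J = -69.000).
Solving J·Δ = −F gives Δ = (0.739, 0.913).
Then the next iterate is (x, y)₁ = (-2.261, -1.087).

(-2.261, -1.087)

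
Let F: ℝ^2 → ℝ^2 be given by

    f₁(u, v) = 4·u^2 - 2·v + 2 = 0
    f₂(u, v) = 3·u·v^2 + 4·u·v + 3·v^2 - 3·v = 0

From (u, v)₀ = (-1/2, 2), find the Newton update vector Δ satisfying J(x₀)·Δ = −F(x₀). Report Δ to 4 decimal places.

At (-1/2, 2): F = (-1.0000, -4.0000).
Jacobian J = [[8·u, -2], [3·v^2 + 4·v, 6·u·v + 4·u + 6·v - 3]].
At the point, J = [[-4.0000, -2.0000], [20.0000, 1.0000]] (det J = 36.0000).
Solving J·Δ = −F gives Δ = (0.2500, -1.0000).

(0.2500, -1.0000)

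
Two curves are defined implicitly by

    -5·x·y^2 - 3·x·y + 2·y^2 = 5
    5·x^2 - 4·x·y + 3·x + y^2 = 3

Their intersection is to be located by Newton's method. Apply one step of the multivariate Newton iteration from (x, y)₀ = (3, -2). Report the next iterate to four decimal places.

(1.1982, -1.6797)

At (3, -2): F = (-39.0000, 79.0000).
Jacobian J = [[-5·y^2 - 3·y, -10·x·y - 3·x + 4·y], [10·x - 4·y + 3, -4·x + 2·y]].
At the point, J = [[-14.0000, 43.0000], [41.0000, -16.0000]] (det J = -1539.0000).
Solving J·Δ = −F gives Δ = (-1.8018, 0.3203).
Then the next iterate is (x, y)₁ = (1.1982, -1.6797).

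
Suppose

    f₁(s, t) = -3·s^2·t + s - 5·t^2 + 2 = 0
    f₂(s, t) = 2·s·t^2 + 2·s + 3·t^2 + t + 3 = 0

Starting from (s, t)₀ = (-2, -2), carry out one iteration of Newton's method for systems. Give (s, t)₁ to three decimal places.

At (-2, -2): F = (4.000, -7.000).
Jacobian J = [[-6·s·t + 1, -3·s^2 - 10·t], [2·t^2 + 2, 4·s·t + 6·t + 1]].
At the point, J = [[-23.000, 8.000], [10.000, 5.000]] (det J = -195.000).
Solving J·Δ = −F gives Δ = (0.390, 0.621).
Then the next iterate is (s, t)₁ = (-1.610, -1.379).

(-1.610, -1.379)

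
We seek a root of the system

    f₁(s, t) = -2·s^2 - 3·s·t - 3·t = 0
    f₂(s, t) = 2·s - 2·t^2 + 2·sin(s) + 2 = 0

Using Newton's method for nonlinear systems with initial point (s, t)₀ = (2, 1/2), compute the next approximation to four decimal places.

(-1.0793, 2.3615)

At (2, 1/2): F = (-12.5000, 7.318595).
Jacobian J = [[-4·s - 3·t, -3·s - 3], [2·cos(s) + 2, -4·t]].
At the point, J = [[-9.5000, -9.0000], [1.167706, -2.0000]] (det J = 29.509357).
Solving J·Δ = −F gives Δ = (-3.0793, 1.8615).
Then the next iterate is (s, t)₁ = (-1.0793, 2.3615).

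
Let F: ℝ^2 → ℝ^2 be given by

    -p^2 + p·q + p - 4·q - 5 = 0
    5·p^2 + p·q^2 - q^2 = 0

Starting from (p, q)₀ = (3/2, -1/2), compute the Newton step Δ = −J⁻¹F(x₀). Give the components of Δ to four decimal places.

(-0.7794, -1.0206)

At (3/2, -1/2): F = (-4.5000, 11.3750).
Jacobian J = [[-2·p + q + 1, p - 4], [10·p + q^2, 2·p·q - 2·q]].
At the point, J = [[-2.5000, -2.5000], [15.2500, -0.5000]] (det J = 39.3750).
Solving J·Δ = −F gives Δ = (-0.7794, -1.0206).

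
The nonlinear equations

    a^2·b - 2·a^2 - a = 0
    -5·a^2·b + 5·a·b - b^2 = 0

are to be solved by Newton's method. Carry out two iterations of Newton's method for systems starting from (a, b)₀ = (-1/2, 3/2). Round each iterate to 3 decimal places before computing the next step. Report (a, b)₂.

(-1.308, -1.788)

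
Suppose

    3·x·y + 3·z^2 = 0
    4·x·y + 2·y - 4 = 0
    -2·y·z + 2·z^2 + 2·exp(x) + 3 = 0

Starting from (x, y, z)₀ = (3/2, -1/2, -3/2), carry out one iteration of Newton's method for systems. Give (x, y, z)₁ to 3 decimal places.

(0.193, 0.173, -0.446)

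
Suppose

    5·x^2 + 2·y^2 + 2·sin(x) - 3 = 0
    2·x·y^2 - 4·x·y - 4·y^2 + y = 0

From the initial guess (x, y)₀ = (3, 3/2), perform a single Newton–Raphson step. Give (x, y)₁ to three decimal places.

At (3, 3/2): F = (46.78224, -12.000).
Jacobian J = [[10·x + 2·cos(x), 4·y], [2·y^2 - 4·y, 4·x·y - 4·x - 8·y + 1]].
At the point, J = [[28.02002, 6.000], [-1.500, -5.000]] (det J = -131.10008).
Solving J·Δ = −F gives Δ = (-1.235, -2.029).
Then the next iterate is (x, y)₁ = (1.765, -0.529).

(1.765, -0.529)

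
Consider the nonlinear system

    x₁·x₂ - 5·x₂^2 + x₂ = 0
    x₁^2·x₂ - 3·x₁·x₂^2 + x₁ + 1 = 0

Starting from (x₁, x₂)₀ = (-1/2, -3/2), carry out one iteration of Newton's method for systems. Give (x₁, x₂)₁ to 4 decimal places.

(-0.4550, -0.7215)

At (-1/2, -3/2): F = (-12.0000, 3.5000).
Jacobian J = [[x₂, x₁ - 10·x₂ + 1], [2·x₁·x₂ - 3·x₂^2 + 1, x₁^2 - 6·x₁·x₂]].
At the point, J = [[-1.5000, 15.5000], [-4.2500, -4.2500]] (det J = 72.2500).
Solving J·Δ = −F gives Δ = (0.0450, 0.7785).
Then the next iterate is (x₁, x₂)₁ = (-0.4550, -0.7215).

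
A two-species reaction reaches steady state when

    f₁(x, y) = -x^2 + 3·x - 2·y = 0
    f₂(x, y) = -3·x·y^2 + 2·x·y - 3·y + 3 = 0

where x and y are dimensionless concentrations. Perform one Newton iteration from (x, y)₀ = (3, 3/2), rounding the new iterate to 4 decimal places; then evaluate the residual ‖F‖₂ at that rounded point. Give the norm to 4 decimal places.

At (3, 3/2): F = (-3.0000, -12.7500).
Jacobian J = [[-2·x + 3, -2], [-3·y^2 + 2·y, -6·x·y + 2·x - 3]].
At the point, J = [[-3.0000, -2.0000], [-3.7500, -24.0000]] (det J = 64.5000).
Solving J·Δ = −F gives Δ = (-0.7209, -0.4186).
Then the next iterate is (x, y)₁ = (2.2791, 1.0814).
Re-evaluating at (2.2791, 1.0814): F = (-0.519797, -3.310679), so ‖F‖₂ = 3.3512.

3.3512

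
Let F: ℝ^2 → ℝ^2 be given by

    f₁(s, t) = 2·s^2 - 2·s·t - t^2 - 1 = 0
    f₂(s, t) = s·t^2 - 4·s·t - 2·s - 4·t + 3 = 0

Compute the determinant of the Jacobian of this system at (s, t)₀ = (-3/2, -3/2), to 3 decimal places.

-57.000

J = [[4·s - 2·t, -2·s - 2·t], [t^2 - 4·t - 2, 2·s·t - 4·s - 4]].
At the point, J = [[-3.000, 6.000], [6.250, 6.500]].
det J = -57.000.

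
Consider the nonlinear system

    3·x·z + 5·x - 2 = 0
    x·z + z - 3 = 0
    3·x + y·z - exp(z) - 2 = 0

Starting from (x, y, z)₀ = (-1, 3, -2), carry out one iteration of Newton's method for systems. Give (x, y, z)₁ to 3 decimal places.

At (-1, 3, -2): F = (-1.000, -3.000, -11.13534).
Jacobian J = [[3·z + 5, 0, 3·x], [z, 0, x + 1], [3, z, y - exp(z)]].
At the point, J = [[-1.000, 0.000, -3.000], [-2.000, 0.000, 0.000], [3.000, -2.000, 2.86466]] (det J = -12.000).
Solving J·Δ = −F gives Δ = (-1.500, -7.579, 0.167).
Then the next iterate is (x, y, z)₁ = (-2.500, -4.579, -1.833).

(-2.500, -4.579, -1.833)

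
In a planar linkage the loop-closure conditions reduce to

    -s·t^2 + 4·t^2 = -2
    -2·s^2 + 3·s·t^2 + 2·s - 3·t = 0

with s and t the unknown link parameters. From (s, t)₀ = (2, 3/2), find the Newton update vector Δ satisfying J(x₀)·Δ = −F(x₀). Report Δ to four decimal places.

At (2, 3/2): F = (6.5000, 5.0000).
Jacobian J = [[-t^2, -2·s·t + 8·t], [-4·s + 3·t^2 + 2, 6·s·t - 3]].
At the point, J = [[-2.2500, 6.0000], [0.7500, 15.0000]] (det J = -38.2500).
Solving J·Δ = −F gives Δ = (1.7647, -0.4216).

(1.7647, -0.4216)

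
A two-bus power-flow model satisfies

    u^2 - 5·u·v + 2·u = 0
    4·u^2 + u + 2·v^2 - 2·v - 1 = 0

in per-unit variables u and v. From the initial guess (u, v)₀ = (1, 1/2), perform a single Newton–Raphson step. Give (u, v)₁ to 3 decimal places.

At (1, 1/2): F = (0.500, 3.500).
Jacobian J = [[2·u - 5·v + 2, -5·u], [8·u + 1, 4·v - 2]].
At the point, J = [[1.500, -5.000], [9.000, 0.000]] (det J = 45.000).
Solving J·Δ = −F gives Δ = (-0.389, -0.017).
Then the next iterate is (u, v)₁ = (0.611, 0.483).

(0.611, 0.483)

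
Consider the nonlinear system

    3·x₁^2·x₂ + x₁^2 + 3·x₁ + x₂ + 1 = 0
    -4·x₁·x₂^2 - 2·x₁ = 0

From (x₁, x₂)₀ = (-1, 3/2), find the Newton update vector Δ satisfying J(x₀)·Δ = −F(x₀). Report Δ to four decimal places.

At (-1, 3/2): F = (5.0000, 11.0000).
Jacobian J = [[6·x₁·x₂ + 2·x₁ + 3, 3·x₁^2 + 1], [-4·x₂^2 - 2, -8·x₁·x₂]].
At the point, J = [[-8.0000, 4.0000], [-11.0000, 12.0000]] (det J = -52.0000).
Solving J·Δ = −F gives Δ = (0.3077, -0.6346).

(0.3077, -0.6346)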